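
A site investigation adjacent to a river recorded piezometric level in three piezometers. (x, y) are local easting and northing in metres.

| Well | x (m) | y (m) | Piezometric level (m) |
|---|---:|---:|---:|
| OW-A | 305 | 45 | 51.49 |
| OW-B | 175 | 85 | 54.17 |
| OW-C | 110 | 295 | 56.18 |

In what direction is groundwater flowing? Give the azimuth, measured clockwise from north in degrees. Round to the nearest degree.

Three-point gradient (reference OW-A): Δ to OW-B = (-130, 40, +2.68), Δ to OW-C = (-195, 250, +4.69).
∂h/∂x = -0.01953, ∂h/∂y = +0.003526 (det = -24700).
Flow direction (−∇h) has components (+0.01953 E, -0.003526 N).
Azimuth = atan2(E, N) = atan2(+0.01953, -0.003526) = 100.2° ≈ 100°.

100°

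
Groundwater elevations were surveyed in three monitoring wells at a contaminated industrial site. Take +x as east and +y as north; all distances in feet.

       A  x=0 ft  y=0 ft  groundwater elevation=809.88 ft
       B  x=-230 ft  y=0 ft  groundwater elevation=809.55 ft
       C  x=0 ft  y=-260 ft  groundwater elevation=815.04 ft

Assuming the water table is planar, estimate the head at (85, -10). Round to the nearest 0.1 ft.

810.2 ft

∂h/∂x = (809.55 − 809.88) / (-230 − 0) = +0.001435
∂h/∂y = (815.04 − 809.88) / (-260 − 0) = -0.01985
h(85, -10) = 809.88 + (+0.001435)·(85) + (-0.01985)·(-10) = 809.88 +0.122 +0.198 = 810.200 ft.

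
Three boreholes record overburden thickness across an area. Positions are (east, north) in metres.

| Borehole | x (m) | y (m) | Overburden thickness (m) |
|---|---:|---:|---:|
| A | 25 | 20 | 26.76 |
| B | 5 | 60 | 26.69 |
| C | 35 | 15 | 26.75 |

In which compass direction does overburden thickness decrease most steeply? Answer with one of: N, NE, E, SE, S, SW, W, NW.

NE

Taking A as reference: B−A = (-20, 40, -0.07); C−A = (10, -5, -0.01).
Determinant of the coordinate differences = (-20)·(-5) − 10·40 = -300.
∂d/∂x = [(-0.07)·(-5) − (-0.01)·40] / -300 = -0.002500
∂d/∂y = [(-20)·(-0.01) − 10·(-0.07)] / -300 = -0.003000
Steepest decrease is along −∇f = (+0.002500 E, +0.003000 N) → northeast.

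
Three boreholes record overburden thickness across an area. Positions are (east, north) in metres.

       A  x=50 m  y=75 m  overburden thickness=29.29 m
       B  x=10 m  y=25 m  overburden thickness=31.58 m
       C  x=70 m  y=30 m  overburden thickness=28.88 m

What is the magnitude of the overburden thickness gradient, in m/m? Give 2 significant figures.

Three-point gradient (reference A): Δ to B = (-40, -50, +2.29), Δ to C = (20, -45, -0.41).
∂d/∂x = -0.04412, ∂d/∂y = -0.01050 (det = 2800).
|∇f| = √(-0.04412² + -0.01050²) = 0.04535 m/m

0.045 m/m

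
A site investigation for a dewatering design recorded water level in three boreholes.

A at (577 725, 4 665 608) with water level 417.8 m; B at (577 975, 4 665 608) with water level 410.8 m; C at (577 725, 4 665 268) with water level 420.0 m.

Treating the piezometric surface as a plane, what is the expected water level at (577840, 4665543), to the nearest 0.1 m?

415.0 m

∂h/∂x = (410.8 − 417.8) / (577975 − 577725) = -0.02800
∂h/∂y = (420.0 − 417.8) / (4665268 − 4665608) = -0.006471
h(577840, 4665543) = 417.8 + (-0.02800)·(115) + (-0.006471)·(-65) = 417.8 -3.220 +0.421 = 415.001 m.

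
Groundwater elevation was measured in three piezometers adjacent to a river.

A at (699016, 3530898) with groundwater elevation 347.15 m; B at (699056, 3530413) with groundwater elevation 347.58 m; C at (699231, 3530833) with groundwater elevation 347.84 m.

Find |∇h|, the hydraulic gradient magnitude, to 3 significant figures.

0.00308

Three-point gradient (reference A): Δ to B = (40, -485, +0.43), Δ to C = (215, -65, +0.69).
∂h/∂x = +0.003016, ∂h/∂y = -0.0006378 (det = 101675).
|∇h| = √(0.003016² + -0.0006378²) = 0.003083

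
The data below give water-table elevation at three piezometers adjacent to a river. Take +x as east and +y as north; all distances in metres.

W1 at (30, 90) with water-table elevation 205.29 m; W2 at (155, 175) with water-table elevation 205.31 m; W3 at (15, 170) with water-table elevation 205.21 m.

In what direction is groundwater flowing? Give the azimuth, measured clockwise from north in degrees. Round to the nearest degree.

Taking W1 as reference: W2−W1 = (125, 85, +0.02); W3−W1 = (-15, 80, -0.08).
Solve a·Δx + b·Δy = Δh: det = 125·80 − (-15)·85 = 11275.
∂h/∂x = [(+0.02)·80 − (-0.08)·85] / 11275 = +0.0007450
∂h/∂y = [125·(-0.08) − (-15)·(+0.02)] / 11275 = -0.0008603
Flow direction (−∇h) has components (-0.0007450 E, +0.0008603 N).
Azimuth = atan2(E, N) = atan2(-0.0007450, +0.0008603) = 319.1° ≈ 319°.

319°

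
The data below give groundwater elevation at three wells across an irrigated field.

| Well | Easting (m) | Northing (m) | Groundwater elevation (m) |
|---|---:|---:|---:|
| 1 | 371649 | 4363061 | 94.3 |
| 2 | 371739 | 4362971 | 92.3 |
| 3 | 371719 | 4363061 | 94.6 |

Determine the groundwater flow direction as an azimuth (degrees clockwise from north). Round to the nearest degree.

With h = a·x + b·y + c and 1 as origin, the differences give:
  90·a + (-90)·b = -2.0
  70·a + 0·b = +0.3
Eliminate b (×0 and ×(-90), subtract): 6300·a = 27.00 → a = ∂h/∂x = +0.004286
Back-substitute: b = ∂h/∂y = +0.02651.
Flow direction (−∇h) has components (-0.004286 E, -0.02651 N).
Azimuth = atan2(E, N) = atan2(-0.004286, -0.02651) = 189.2° ≈ 189°.

189°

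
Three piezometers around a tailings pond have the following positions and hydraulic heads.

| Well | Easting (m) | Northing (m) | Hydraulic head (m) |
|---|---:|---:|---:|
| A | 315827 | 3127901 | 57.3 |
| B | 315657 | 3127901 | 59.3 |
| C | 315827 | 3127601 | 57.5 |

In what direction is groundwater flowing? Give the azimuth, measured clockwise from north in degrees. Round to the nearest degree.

087°

∂h/∂x = (59.3 − 57.3) / (315657 − 315827) = -0.01176
∂h/∂y = (57.5 − 57.3) / (3127601 − 3127901) = -0.0006667
Flow direction (−∇h) has components (+0.01176 E, +0.0006667 N).
Azimuth = atan2(E, N) = atan2(+0.01176, +0.0006667) = 86.8° ≈ 087°.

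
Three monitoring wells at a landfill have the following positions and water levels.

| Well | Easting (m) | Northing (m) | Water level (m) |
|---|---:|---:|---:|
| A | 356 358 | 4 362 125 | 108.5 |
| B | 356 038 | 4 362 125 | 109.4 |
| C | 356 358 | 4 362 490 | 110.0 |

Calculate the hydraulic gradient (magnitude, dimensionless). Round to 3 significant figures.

∂h/∂x = (109.4 − 108.5) / (356038 − 356358) = -0.002813
∂h/∂y = (110.0 − 108.5) / (4362490 − 4362125) = +0.004110
|∇h| = √(-0.002813² + 0.004110²) = 0.00498

0.00498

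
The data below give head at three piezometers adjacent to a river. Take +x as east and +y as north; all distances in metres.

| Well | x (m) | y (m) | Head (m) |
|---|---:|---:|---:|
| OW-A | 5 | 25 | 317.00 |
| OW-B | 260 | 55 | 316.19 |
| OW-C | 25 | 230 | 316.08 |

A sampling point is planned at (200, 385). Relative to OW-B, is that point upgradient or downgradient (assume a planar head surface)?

downgradient

Differences from OW-A: to OW-B (Δx, Δy, Δh) = (255, 30, -0.81); to OW-C = (20, 205, -0.92).
Solve a·Δx + b·Δy = Δh: det = 255·205 − 20·30 = 51675.
∂h/∂x = [(-0.81)·205 − (-0.92)·30] / 51675 = -0.002679
∂h/∂y = [255·(-0.92) − 20·(-0.81)] / 51675 = -0.004226
Head at (200, 385) = 317.00 + (-0.002679)·(195) + (-0.004226)·(360) = 314.96 m.
That is lower than the 316.19 m at OW-B, so the point is downgradient.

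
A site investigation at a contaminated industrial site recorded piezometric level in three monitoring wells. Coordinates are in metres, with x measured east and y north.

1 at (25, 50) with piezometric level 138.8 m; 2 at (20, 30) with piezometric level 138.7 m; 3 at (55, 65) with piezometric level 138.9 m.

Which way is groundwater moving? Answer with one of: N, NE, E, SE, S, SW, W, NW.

S

With h = a·x + b·y + c and 1 as origin, the differences give:
  (-5)·a + (-20)·b = -0.1
  30·a + 15·b = +0.1
Eliminate b (×15 and ×(-20), subtract): 525·a = 0.50 → a = ∂h/∂x = +0.0009524
Back-substitute: b = ∂h/∂y = +0.004762.
Flow = −∇h = (-0.0009524 east, -0.004762 north), which points south.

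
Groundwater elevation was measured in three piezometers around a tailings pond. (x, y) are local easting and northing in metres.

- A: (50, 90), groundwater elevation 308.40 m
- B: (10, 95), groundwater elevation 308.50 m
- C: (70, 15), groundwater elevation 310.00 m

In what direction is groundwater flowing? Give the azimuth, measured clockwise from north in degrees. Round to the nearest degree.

With h = a·x + b·y + c and A as origin, the differences give:
  (-40)·a + 5·b = +0.10
  20·a + (-75)·b = +1.60
Eliminate b (×(-75) and ×5, subtract): 2900·a = -15.500 → a = ∂h/∂x = -0.005345
Back-substitute: b = ∂h/∂y = -0.02276.
Flow direction (−∇h) has components (+0.005345 E, +0.02276 N).
Azimuth = atan2(E, N) = atan2(+0.005345, +0.02276) = 13.2° ≈ 013°.

013°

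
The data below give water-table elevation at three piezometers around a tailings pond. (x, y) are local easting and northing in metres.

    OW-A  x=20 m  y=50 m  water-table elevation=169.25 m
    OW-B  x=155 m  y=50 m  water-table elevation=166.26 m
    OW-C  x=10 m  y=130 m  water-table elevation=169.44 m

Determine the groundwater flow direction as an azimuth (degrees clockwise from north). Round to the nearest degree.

With h = a·x + b·y + c and OW-A as origin, the differences give:
  135·a + 0·b = -2.99
  (-10)·a + 80·b = +0.19
Eliminate b (×80 and ×0, subtract): 10800·a = -239.200 → a = ∂h/∂x = -0.02215
Back-substitute: b = ∂h/∂y = -0.0003935.
Flow direction (−∇h) has components (+0.02215 E, +0.0003935 N).
Azimuth = atan2(E, N) = atan2(+0.02215, +0.0003935) = 89.0° ≈ 089°.

089°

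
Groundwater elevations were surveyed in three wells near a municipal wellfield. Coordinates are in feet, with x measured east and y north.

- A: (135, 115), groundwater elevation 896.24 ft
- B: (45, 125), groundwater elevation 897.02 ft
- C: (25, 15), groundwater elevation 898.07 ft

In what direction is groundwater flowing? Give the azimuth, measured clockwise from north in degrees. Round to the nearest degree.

Three-point gradient (reference A): Δ to B = (-90, 10, +0.78), Δ to C = (-110, -100, +1.83).
∂h/∂x = -0.009535, ∂h/∂y = -0.007812 (det = 10100).
Flow direction (−∇h) has components (+0.009535 E, +0.007812 N).
Azimuth = atan2(E, N) = atan2(+0.009535, +0.007812) = 50.7° ≈ 051°.

051°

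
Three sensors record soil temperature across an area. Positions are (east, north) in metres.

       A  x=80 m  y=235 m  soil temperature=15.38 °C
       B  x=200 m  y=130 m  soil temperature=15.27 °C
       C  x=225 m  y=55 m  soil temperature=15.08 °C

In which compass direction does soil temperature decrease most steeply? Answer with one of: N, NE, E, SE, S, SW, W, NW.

With T = a·x + b·y + c and A as origin, the differences give:
  120·a + (-105)·b = -0.11
  145·a + (-180)·b = -0.30
Eliminate b (×(-180) and ×(-105), subtract): -6375·a = -11.700 → a = ∂T/∂x = +0.001835
Back-substitute: b = ∂T/∂y = +0.003145.
Steepest decrease is along −∇f = (-0.001835 E, -0.003145 N) → southwest.

SW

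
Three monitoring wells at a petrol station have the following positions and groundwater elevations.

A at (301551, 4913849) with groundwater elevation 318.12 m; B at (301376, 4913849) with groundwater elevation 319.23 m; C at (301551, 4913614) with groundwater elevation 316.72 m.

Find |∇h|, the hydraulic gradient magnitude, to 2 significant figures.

0.0087

∂h/∂x = (319.23 − 318.12) / (301376 − 301551) = -0.006343
∂h/∂y = (316.72 − 318.12) / (4913614 − 4913849) = +0.005957
|∇h| = √(-0.006343² + 0.005957²) = 0.008702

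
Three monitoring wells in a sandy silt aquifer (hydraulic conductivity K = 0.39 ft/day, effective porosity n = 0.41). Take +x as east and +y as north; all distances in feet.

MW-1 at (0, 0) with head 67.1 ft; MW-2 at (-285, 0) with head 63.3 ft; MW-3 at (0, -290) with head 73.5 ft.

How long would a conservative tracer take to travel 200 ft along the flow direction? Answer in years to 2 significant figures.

∂h/∂x = (63.3 − 67.1) / (-285 − 0) = +0.01333
∂h/∂y = (73.5 − 67.1) / (-290 − 0) = -0.02207
|∇h| = √(0.01333² + -0.02207²) = 0.02578
Seepage velocity v = K·i/n = 0.39 × 0.02578 / 0.41 = 0.02452 ft/day.
t = 200 / 0.02452 = 8157 days = 22.3 years.

22 years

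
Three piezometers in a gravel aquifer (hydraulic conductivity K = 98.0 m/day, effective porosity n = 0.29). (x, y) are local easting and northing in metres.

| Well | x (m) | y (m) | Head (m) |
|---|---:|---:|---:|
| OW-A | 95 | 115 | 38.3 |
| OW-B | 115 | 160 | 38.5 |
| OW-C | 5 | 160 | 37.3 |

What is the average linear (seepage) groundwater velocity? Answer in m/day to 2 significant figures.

3.7 m/day

Differences from OW-A: to OW-B (Δx, Δy, Δh) = (20, 45, +0.2); to OW-C = (-90, 45, -1.0).
Determinant of the coordinate differences = 20·45 − (-90)·45 = 4950.
∂h/∂x = [(+0.2)·45 − (-1.0)·45] / 4950 = +0.01091
∂h/∂y = [20·(-1.0) − (-90)·(+0.2)] / 4950 = -0.0004040
|∇h| = √(0.01091² + -0.0004040²) = 0.01092
Seepage velocity v = K·i/n = 98.0 × 0.01092 / 0.29 = 3.69 m/day.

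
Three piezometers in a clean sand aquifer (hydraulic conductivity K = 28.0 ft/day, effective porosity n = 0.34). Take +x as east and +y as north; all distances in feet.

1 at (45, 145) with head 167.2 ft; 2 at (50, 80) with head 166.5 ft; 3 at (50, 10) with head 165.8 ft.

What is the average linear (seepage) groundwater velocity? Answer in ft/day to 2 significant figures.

1.2 ft/day

Differences from 1: to 2 (Δx, Δy, Δh) = (5, -65, -0.7); to 3 = (5, -135, -1.4).
Solve a·Δx + b·Δy = Δh: det = 5·(-135) − 5·(-65) = -350.
∂h/∂x = [(-0.7)·(-135) − (-1.4)·(-65)] / -350 = -0.010000
∂h/∂y = [5·(-1.4) − 5·(-0.7)] / -350 = +0.010000
|∇h| = √(-0.010000² + 0.010000²) = 0.01414
Seepage velocity v = K·i/n = 28.0 × 0.01414 / 0.34 = 1.164 ft/day.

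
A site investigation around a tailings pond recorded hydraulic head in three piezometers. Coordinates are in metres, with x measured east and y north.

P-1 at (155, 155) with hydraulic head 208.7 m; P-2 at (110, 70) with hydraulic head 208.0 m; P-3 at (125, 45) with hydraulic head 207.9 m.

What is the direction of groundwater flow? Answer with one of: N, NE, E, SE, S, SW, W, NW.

SW

Taking P-1 as reference: P-2−P-1 = (-45, -85, -0.7); P-3−P-1 = (-30, -110, -0.8).
Determinant of the coordinate differences = (-45)·(-110) − (-30)·(-85) = 2400.
∂h/∂x = [(-0.7)·(-110) − (-0.8)·(-85)] / 2400 = +0.003750
∂h/∂y = [(-45)·(-0.8) − (-30)·(-0.7)] / 2400 = +0.006250
Flow = −∇h = (-0.003750 east, -0.006250 north), which points southwest.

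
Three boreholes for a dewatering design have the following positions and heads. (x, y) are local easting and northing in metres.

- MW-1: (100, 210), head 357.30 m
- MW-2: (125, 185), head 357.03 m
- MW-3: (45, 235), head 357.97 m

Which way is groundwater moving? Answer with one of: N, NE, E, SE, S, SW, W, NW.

Taking MW-1 as reference: MW-2−MW-1 = (25, -25, -0.27); MW-3−MW-1 = (-55, 25, +0.67).
Solve a·Δx + b·Δy = Δh: det = 25·25 − (-55)·(-25) = -750.
∂h/∂x = [(-0.27)·25 − (+0.67)·(-25)] / -750 = -0.01333
∂h/∂y = [25·(+0.67) − (-55)·(-0.27)] / -750 = -0.002533
Flow = −∇h = (+0.01333 east, +0.002533 north), which points east.

E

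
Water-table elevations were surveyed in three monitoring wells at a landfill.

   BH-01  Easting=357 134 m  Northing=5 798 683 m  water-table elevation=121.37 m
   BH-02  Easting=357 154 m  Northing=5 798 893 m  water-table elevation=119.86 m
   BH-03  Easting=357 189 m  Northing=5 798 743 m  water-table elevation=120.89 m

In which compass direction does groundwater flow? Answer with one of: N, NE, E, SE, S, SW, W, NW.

N

Differences from BH-01: to BH-02 (Δx, Δy, Δh) = (20, 210, -1.51); to BH-03 = (55, 60, -0.48).
Solve a·Δx + b·Δy = Δh: det = 20·60 − 55·210 = -10350.
∂h/∂x = [(-1.51)·60 − (-0.48)·210] / -10350 = -0.0009855
∂h/∂y = [20·(-0.48) − 55·(-1.51)] / -10350 = -0.007097
Flow = −∇h = (+0.0009855 east, +0.007097 north), which points north.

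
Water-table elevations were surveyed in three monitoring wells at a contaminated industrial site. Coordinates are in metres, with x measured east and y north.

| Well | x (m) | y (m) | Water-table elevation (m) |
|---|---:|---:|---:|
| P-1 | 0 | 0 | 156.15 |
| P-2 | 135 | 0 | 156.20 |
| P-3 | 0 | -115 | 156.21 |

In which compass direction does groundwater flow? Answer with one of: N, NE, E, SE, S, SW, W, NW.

∂h/∂x = (156.20 − 156.15) / (135 − 0) = +0.0003704
∂h/∂y = (156.21 − 156.15) / (-115 − 0) = -0.0005217
Flow = −∇h = (-0.0003704 east, +0.0005217 north), which points northwest.

NW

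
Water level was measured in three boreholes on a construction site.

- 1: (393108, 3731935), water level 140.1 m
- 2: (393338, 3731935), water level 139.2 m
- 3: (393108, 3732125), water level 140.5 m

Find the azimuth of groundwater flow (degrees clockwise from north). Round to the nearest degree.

118°

∂h/∂x = (139.2 − 140.1) / (393338 − 393108) = -0.003913
∂h/∂y = (140.5 − 140.1) / (3732125 − 3731935) = +0.002105
Flow direction (−∇h) has components (+0.003913 E, -0.002105 N).
Azimuth = atan2(E, N) = atan2(+0.003913, -0.002105) = 118.3° ≈ 118°.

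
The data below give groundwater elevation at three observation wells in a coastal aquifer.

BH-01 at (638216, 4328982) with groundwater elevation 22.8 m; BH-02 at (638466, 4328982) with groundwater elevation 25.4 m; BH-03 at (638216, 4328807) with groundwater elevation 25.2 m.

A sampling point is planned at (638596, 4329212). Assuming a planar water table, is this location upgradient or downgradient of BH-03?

∂h/∂x = (25.4 − 22.8) / (638466 − 638216) = +0.01040
∂h/∂y = (25.2 − 22.8) / (4328807 − 4328982) = -0.01371
Head at (638596, 4329212) = 22.8 + (+0.01040)·(380) + (-0.01371)·(230) = 23.60 m.
That is lower than the 25.2 m at BH-03, so the point is downgradient.

downgradient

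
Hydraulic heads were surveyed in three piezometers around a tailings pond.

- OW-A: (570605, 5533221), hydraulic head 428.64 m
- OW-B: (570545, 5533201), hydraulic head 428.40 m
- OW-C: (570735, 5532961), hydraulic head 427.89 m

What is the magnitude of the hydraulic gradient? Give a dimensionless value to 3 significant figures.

Differences from OW-A: to OW-B (Δx, Δy, Δh) = (-60, -20, -0.24); to OW-C = (130, -260, -0.75).
Solve a·Δx + b·Δy = Δh: det = (-60)·(-260) − 130·(-20) = 18200.
∂h/∂x = [(-0.24)·(-260) − (-0.75)·(-20)] / 18200 = +0.002604
∂h/∂y = [(-60)·(-0.75) − 130·(-0.24)] / 18200 = +0.004187
|∇h| = √(0.002604² + 0.004187²) = 0.004931

0.00493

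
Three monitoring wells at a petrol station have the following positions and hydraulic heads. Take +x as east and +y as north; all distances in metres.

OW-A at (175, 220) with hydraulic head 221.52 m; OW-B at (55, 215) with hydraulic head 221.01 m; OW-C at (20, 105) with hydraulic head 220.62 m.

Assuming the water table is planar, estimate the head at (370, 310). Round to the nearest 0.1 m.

Taking OW-A as reference: OW-B−OW-A = (-120, -5, -0.51); OW-C−OW-A = (-155, -115, -0.90).
Determinant of the coordinate differences = (-120)·(-115) − (-155)·(-5) = 13025.
∂h/∂x = [(-0.51)·(-115) − (-0.90)·(-5)] / 13025 = +0.004157
∂h/∂y = [(-120)·(-0.90) − (-155)·(-0.51)] / 13025 = +0.002223
h(370, 310) = 221.52 + (+0.004157)·(195) + (+0.002223)·(90) = 221.52 +0.811 +0.200 = 222.531 m.

222.5 m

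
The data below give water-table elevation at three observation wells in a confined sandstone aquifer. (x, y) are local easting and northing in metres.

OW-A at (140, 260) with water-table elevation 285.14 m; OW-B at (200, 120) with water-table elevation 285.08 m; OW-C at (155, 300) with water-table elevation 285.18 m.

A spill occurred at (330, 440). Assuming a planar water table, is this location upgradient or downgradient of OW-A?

Differences from OW-A: to OW-B (Δx, Δy, Δh) = (60, -140, -0.06); to OW-C = (15, 40, +0.04).
Solve a·Δx + b·Δy = Δh: det = 60·40 − 15·(-140) = 4500.
∂h/∂x = [(-0.06)·40 − (+0.04)·(-140)] / 4500 = +0.0007111
∂h/∂y = [60·(+0.04) − 15·(-0.06)] / 4500 = +0.0007333
Head at (330, 440) = 285.14 + (+0.0007111)·(190) + (+0.0007333)·(180) = 285.41 m.
That is higher than the 285.14 m at OW-A, so the point is upgradient.

upgradient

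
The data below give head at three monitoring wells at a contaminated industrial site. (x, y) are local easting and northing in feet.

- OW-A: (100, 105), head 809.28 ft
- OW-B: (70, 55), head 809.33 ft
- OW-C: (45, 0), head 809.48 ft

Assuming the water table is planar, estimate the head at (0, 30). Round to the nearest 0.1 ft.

808.7 ft

Differences from OW-A: to OW-B (Δx, Δy, Δh) = (-30, -50, +0.05); to OW-C = (-55, -105, +0.20).
Solve a·Δx + b·Δy = Δh: det = (-30)·(-105) − (-55)·(-50) = 400.
∂h/∂x = [(+0.05)·(-105) − (+0.20)·(-50)] / 400 = +0.01187
∂h/∂y = [(-30)·(+0.20) − (-55)·(+0.05)] / 400 = -0.008125
h(0, 30) = 809.28 + (+0.01187)·(-100) + (-0.008125)·(-75) = 809.28 -1.187 +0.609 = 808.702 ft.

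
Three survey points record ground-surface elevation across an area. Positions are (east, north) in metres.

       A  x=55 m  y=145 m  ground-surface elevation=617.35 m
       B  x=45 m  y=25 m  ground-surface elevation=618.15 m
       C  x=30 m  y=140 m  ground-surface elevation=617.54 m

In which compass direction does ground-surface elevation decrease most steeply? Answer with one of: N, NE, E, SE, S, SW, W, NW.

Three-point gradient (reference A): Δ to B = (-10, -120, +0.80), Δ to C = (-25, -5, +0.19).
∂z/∂x = -0.006373, ∂z/∂y = -0.006136 (det = -2950).
Steepest decrease is along −∇f = (+0.006373 E, +0.006136 N) → northeast.

NE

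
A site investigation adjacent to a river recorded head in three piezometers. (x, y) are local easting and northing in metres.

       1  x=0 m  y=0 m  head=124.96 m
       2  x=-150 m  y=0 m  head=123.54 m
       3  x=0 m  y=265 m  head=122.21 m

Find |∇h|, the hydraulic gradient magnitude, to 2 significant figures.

∂h/∂x = (123.54 − 124.96) / (-150 − 0) = +0.009467
∂h/∂y = (122.21 − 124.96) / (265 − 0) = -0.01038
|∇h| = √(0.009467² + -0.01038²) = 0.01405

0.014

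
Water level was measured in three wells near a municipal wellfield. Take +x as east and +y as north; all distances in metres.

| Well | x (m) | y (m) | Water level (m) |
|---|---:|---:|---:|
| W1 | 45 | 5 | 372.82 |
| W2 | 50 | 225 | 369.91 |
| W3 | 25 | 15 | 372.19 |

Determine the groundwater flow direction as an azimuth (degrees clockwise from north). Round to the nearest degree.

With h = a·x + b·y + c and W1 as origin, the differences give:
  5·a + 220·b = -2.91
  (-20)·a + 10·b = -0.63
Eliminate b (×10 and ×220, subtract): 4450·a = 109.500 → a = ∂h/∂x = +0.02461
Back-substitute: b = ∂h/∂y = -0.01379.
Flow direction (−∇h) has components (-0.02461 E, +0.01379 N).
Azimuth = atan2(E, N) = atan2(-0.02461, +0.01379) = 299.3° ≈ 299°.

299°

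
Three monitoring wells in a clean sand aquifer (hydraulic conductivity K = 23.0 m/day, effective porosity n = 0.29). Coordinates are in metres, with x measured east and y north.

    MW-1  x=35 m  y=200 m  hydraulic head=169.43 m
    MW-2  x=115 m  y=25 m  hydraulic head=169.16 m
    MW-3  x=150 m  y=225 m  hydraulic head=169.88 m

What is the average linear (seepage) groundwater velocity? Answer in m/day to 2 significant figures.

With h = a·x + b·y + c and MW-1 as origin, the differences give:
  80·a + (-175)·b = -0.27
  115·a + 25·b = +0.45
Eliminate b (×25 and ×(-175), subtract): 22125·a = 72.000 → a = ∂h/∂x = +0.003254
Back-substitute: b = ∂h/∂y = +0.003031.
|∇h| = √(0.003254² + 0.003031²) = 0.004447
Seepage velocity v = K·i/n = 23.0 × 0.004447 / 0.29 = 0.3527 m/day.

0.35 m/day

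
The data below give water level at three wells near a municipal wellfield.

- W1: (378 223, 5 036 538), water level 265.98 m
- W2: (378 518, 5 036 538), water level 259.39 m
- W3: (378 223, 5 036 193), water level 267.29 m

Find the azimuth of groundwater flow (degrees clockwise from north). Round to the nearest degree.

∂h/∂x = (259.39 − 265.98) / (378518 − 378223) = -0.02234
∂h/∂y = (267.29 − 265.98) / (5036193 − 5036538) = -0.003797
Flow direction (−∇h) has components (+0.02234 E, +0.003797 N).
Azimuth = atan2(E, N) = atan2(+0.02234, +0.003797) = 80.4° ≈ 080°.

080°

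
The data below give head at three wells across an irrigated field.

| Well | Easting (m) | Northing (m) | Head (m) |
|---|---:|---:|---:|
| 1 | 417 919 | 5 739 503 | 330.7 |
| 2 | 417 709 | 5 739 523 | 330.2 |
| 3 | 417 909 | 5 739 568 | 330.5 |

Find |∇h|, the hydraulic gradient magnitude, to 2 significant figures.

Differences from 1: to 2 (Δx, Δy, Δh) = (-210, 20, -0.5); to 3 = (-10, 65, -0.2).
Solve a·Δx + b·Δy = Δh: det = (-210)·65 − (-10)·20 = -13450.
∂h/∂x = [(-0.5)·65 − (-0.2)·20] / -13450 = +0.002119
∂h/∂y = [(-210)·(-0.2) − (-10)·(-0.5)] / -13450 = -0.002751
|∇h| = √(0.002119² + -0.002751²) = 0.003472

0.0035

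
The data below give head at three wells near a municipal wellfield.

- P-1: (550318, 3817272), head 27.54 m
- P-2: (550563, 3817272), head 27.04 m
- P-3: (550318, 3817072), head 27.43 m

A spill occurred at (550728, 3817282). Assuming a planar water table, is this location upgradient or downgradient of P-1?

∂h/∂x = (27.04 − 27.54) / (550563 − 550318) = -0.002041
∂h/∂y = (27.43 − 27.54) / (3817072 − 3817272) = +0.0005500
Head at (550728, 3817282) = 27.54 + (-0.002041)·(410) + (+0.0005500)·(10) = 26.71 m.
That is lower than the 27.54 m at P-1, so the point is downgradient.

downgradient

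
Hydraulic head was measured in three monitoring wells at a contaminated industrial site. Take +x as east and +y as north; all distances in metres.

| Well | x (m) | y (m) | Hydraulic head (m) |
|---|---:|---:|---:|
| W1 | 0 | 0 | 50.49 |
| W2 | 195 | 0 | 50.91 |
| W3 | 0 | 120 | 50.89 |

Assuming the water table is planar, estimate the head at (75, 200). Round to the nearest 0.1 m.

∂h/∂x = (50.91 − 50.49) / (195 − 0) = +0.002154
∂h/∂y = (50.89 − 50.49) / (120 − 0) = +0.003333
h(75, 200) = 50.49 + (+0.002154)·(75) + (+0.003333)·(200) = 50.49 +0.162 +0.667 = 51.318 m.

51.3 m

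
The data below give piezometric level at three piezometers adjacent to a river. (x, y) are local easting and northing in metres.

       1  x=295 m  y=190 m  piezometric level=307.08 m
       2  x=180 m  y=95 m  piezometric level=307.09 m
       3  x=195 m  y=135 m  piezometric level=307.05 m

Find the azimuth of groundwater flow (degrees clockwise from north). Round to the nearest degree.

Differences from 1: to 2 (Δx, Δy, Δh) = (-115, -95, +0.01); to 3 = (-100, -55, -0.03).
Solve a·Δx + b·Δy = Δh: det = (-115)·(-55) − (-100)·(-95) = -3175.
∂h/∂x = [(+0.01)·(-55) − (-0.03)·(-95)] / -3175 = +0.001071
∂h/∂y = [(-115)·(-0.03) − (-100)·(+0.01)] / -3175 = -0.001402
Flow direction (−∇h) has components (-0.001071 E, +0.001402 N).
Azimuth = atan2(E, N) = atan2(-0.001071, +0.001402) = 322.6° ≈ 323°.

323°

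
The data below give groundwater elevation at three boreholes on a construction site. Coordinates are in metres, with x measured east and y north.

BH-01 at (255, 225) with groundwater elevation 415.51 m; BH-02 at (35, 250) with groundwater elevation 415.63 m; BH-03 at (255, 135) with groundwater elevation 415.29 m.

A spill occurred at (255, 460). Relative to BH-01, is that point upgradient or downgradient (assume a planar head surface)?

Taking BH-01 as reference: BH-02−BH-01 = (-220, 25, +0.12); BH-03−BH-01 = (0, -90, -0.22).
Solve a·Δx + b·Δy = Δh: det = (-220)·(-90) − 0·25 = 19800.
∂h/∂x = [(+0.12)·(-90) − (-0.22)·25] / 19800 = -0.0002677
∂h/∂y = [(-220)·(-0.22) − 0·(+0.12)] / 19800 = +0.002444
Head at (255, 460) = 415.51 + (-0.0002677)·(0) + (+0.002444)·(235) = 416.08 m.
That is higher than the 415.51 m at BH-01, so the point is upgradient.

upgradient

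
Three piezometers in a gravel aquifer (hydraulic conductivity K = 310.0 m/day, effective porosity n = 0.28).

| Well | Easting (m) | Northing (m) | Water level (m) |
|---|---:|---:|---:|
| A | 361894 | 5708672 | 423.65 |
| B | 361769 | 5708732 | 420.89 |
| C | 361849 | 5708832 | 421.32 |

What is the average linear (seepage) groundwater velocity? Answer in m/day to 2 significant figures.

22 m/day

Three-point gradient (reference A): Δ to B = (-125, 60, -2.76), Δ to C = (-45, 160, -2.33).
∂h/∂x = +0.01745, ∂h/∂y = -0.009656 (det = -17300).
|∇h| = √(0.01745² + -0.009656²) = 0.01994
Seepage velocity v = K·i/n = 310.0 × 0.01994 / 0.28 = 22.08 m/day.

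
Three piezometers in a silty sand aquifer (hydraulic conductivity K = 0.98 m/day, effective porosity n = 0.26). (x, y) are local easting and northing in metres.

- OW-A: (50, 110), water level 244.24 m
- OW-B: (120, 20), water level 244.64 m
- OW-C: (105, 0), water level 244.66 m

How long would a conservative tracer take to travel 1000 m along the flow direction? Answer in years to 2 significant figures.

Taking OW-A as reference: OW-B−OW-A = (70, -90, +0.40); OW-C−OW-A = (55, -110, +0.42).
Solve a·Δx + b·Δy = Δh: det = 70·(-110) − 55·(-90) = -2750.
∂h/∂x = [(+0.40)·(-110) − (+0.42)·(-90)] / -2750 = +0.002255
∂h/∂y = [70·(+0.42) − 55·(+0.40)] / -2750 = -0.002691
|∇h| = √(0.002255² + -0.002691²) = 0.003511
Seepage velocity v = K·i/n = 0.98 × 0.003511 / 0.26 = 0.01323 m/day.
t = 1000 / 0.01323 = 7.559e+04 days = 207 years.

210 years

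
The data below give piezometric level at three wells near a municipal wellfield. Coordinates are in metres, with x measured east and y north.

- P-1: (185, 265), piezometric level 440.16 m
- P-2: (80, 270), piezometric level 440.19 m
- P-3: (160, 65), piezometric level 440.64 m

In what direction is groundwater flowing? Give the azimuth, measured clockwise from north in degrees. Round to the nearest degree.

Differences from P-1: to P-2 (Δx, Δy, Δh) = (-105, 5, +0.03); to P-3 = (-25, -200, +0.48).
Determinant of the coordinate differences = (-105)·(-200) − (-25)·5 = 21125.
∂h/∂x = [(+0.03)·(-200) − (+0.48)·5] / 21125 = -0.0003976
∂h/∂y = [(-105)·(+0.48) − (-25)·(+0.03)] / 21125 = -0.002350
Flow direction (−∇h) has components (+0.0003976 E, +0.002350 N).
Azimuth = atan2(E, N) = atan2(+0.0003976, +0.002350) = 9.6° ≈ 010°.

010°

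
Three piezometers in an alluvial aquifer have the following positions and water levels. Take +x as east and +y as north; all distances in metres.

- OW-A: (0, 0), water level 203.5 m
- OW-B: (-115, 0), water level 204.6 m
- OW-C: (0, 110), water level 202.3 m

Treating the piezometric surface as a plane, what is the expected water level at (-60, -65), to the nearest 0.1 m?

∂h/∂x = (204.6 − 203.5) / (-115 − 0) = -0.009565
∂h/∂y = (202.3 − 203.5) / (110 − 0) = -0.01091
h(-60, -65) = 203.5 + (-0.009565)·(-60) + (-0.01091)·(-65) = 203.5 +0.574 +0.709 = 204.783 m.

204.8 m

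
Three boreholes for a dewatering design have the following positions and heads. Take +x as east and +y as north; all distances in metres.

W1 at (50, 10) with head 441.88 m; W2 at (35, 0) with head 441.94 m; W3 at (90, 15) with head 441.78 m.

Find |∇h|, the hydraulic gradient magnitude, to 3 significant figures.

With h = a·x + b·y + c and W1 as origin, the differences give:
  (-15)·a + (-10)·b = +0.06
  40·a + 5·b = -0.10
Eliminate b (×5 and ×(-10), subtract): 325·a = -0.700 → a = ∂h/∂x = -0.002154
Back-substitute: b = ∂h/∂y = -0.002769.
|∇h| = √(-0.002154² + -0.002769²) = 0.003508

0.00351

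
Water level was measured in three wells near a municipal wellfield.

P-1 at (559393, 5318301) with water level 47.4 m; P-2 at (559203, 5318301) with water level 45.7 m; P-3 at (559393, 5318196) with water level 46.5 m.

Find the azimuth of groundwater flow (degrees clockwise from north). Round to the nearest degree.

∂h/∂x = (45.7 − 47.4) / (559203 − 559393) = +0.008947
∂h/∂y = (46.5 − 47.4) / (5318196 − 5318301) = +0.008571
Flow direction (−∇h) has components (-0.008947 E, -0.008571 N).
Azimuth = atan2(E, N) = atan2(-0.008947, -0.008571) = 226.2° ≈ 226°.

226°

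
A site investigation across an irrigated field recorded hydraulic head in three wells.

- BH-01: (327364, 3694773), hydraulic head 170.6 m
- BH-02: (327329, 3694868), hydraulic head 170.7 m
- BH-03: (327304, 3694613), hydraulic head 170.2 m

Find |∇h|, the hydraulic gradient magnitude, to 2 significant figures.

Taking BH-01 as reference: BH-02−BH-01 = (-35, 95, +0.1); BH-03−BH-01 = (-60, -160, -0.4).
Solve a·Δx + b·Δy = Δh: det = (-35)·(-160) − (-60)·95 = 11300.
∂h/∂x = [(+0.1)·(-160) − (-0.4)·95] / 11300 = +0.001947
∂h/∂y = [(-35)·(-0.4) − (-60)·(+0.1)] / 11300 = +0.001770
|∇h| = √(0.001947² + 0.001770²) = 0.002631

0.0026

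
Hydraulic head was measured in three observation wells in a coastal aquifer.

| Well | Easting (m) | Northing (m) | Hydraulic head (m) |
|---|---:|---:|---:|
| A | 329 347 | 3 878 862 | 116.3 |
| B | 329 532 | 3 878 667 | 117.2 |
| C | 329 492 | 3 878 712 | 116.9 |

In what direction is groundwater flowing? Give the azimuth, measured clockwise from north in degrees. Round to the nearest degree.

043°

Taking A as reference: B−A = (185, -195, +0.9); C−A = (145, -150, +0.6).
Determinant of the coordinate differences = 185·(-150) − 145·(-195) = 525.
∂h/∂x = [(+0.9)·(-150) − (+0.6)·(-195)] / 525 = -0.03429
∂h/∂y = [185·(+0.6) − 145·(+0.9)] / 525 = -0.03714
Flow direction (−∇h) has components (+0.03429 E, +0.03714 N).
Azimuth = atan2(E, N) = atan2(+0.03429, +0.03714) = 42.7° ≈ 043°.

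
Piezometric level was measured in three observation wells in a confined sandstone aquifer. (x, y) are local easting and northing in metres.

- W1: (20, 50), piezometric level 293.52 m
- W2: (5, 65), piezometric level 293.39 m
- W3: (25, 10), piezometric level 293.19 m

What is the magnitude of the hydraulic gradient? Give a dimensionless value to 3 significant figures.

With h = a·x + b·y + c and W1 as origin, the differences give:
  (-15)·a + 15·b = -0.13
  5·a + (-40)·b = -0.33
Eliminate b (×(-40) and ×15, subtract): 525·a = 10.150 → a = ∂h/∂x = +0.01933
Back-substitute: b = ∂h/∂y = +0.01067.
|∇h| = √(0.01933² + 0.01067²) = 0.02208

0.0221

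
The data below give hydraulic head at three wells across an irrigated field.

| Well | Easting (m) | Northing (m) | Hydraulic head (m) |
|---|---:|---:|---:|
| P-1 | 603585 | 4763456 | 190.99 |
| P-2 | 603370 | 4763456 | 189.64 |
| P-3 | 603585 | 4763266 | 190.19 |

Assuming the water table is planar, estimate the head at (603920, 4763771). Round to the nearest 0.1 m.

∂h/∂x = (189.64 − 190.99) / (603370 − 603585) = +0.006279
∂h/∂y = (190.19 − 190.99) / (4763266 − 4763456) = +0.004211
h(603920, 4763771) = 190.99 + (+0.006279)·(335) + (+0.004211)·(315) = 190.99 +2.103 +1.326 = 194.420 m.

194.4 m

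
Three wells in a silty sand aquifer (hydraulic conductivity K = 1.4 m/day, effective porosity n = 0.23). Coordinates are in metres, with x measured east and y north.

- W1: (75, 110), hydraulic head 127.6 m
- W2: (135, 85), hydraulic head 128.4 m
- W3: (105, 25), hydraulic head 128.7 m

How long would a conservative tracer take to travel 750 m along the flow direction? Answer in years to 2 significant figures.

Differences from W1: to W2 (Δx, Δy, Δh) = (60, -25, +0.8); to W3 = (30, -85, +1.1).
Determinant of the coordinate differences = 60·(-85) − 30·(-25) = -4350.
∂h/∂x = [(+0.8)·(-85) − (+1.1)·(-25)] / -4350 = +0.009310
∂h/∂y = [60·(+1.1) − 30·(+0.8)] / -4350 = -0.009655
|∇h| = √(0.009310² + -0.009655²) = 0.01341
Seepage velocity v = K·i/n = 1.4 × 0.01341 / 0.23 = 0.08163 m/day.
t = 750 / 0.08163 = 9188 days = 25.2 years.

25 years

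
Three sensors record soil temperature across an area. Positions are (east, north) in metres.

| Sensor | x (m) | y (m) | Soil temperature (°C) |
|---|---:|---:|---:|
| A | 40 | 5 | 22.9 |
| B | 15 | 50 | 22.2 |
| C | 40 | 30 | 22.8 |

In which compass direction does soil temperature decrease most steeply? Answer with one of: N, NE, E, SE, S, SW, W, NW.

W

Differences from A: to B (Δx, Δy, Δh) = (-25, 45, -0.7); to C = (0, 25, -0.1).
Solve a·Δx + b·Δy = ΔT: det = (-25)·25 − 0·45 = -625.
∂T/∂x = [(-0.7)·25 − (-0.1)·45] / -625 = +0.02080
∂T/∂y = [(-25)·(-0.1) − 0·(-0.7)] / -625 = -0.004000
Steepest decrease is along −∇f = (-0.02080 E, +0.004000 N) → west.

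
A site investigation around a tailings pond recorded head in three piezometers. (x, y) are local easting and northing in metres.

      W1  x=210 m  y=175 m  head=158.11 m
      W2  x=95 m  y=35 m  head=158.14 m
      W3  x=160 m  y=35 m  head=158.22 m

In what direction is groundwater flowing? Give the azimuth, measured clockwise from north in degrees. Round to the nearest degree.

315°

Differences from W1: to W2 (Δx, Δy, Δh) = (-115, -140, +0.03); to W3 = (-50, -140, +0.11).
Determinant of the coordinate differences = (-115)·(-140) − (-50)·(-140) = 9100.
∂h/∂x = [(+0.03)·(-140) − (+0.11)·(-140)] / 9100 = +0.001231
∂h/∂y = [(-115)·(+0.11) − (-50)·(+0.03)] / 9100 = -0.001225
Flow direction (−∇h) has components (-0.001231 E, +0.001225 N).
Azimuth = atan2(E, N) = atan2(-0.001231, +0.001225) = 314.9° ≈ 315°.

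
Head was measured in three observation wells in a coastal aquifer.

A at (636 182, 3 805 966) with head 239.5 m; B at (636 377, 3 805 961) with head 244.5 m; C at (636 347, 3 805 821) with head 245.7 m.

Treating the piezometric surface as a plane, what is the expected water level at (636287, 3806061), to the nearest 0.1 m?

Differences from A: to B (Δx, Δy, Δh) = (195, -5, +5.0); to C = (165, -145, +6.2).
Solve a·Δx + b·Δy = Δh: det = 195·(-145) − 165·(-5) = -27450.
∂h/∂x = [(+5.0)·(-145) − (+6.2)·(-5)] / -27450 = +0.02528
∂h/∂y = [195·(+6.2) − 165·(+5.0)] / -27450 = -0.01399
h(636287, 3806061) = 239.5 + (+0.02528)·(105) + (-0.01399)·(95) = 239.5 +2.655 -1.329 = 240.826 m.

240.8 m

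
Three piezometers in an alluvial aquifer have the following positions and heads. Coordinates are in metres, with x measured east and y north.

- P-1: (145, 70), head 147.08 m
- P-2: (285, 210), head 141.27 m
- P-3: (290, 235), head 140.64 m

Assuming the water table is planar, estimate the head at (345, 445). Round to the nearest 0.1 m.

135.1 m

Differences from P-1: to P-2 (Δx, Δy, Δh) = (140, 140, -5.81); to P-3 = (145, 165, -6.44).
Solve a·Δx + b·Δy = Δh: det = 140·165 − 145·140 = 2800.
∂h/∂x = [(-5.81)·165 − (-6.44)·140] / 2800 = -0.02037
∂h/∂y = [140·(-6.44) − 145·(-5.81)] / 2800 = -0.02113
h(345, 445) = 147.08 + (-0.02037)·(200) + (-0.02113)·(375) = 147.08 -4.075 -7.922 = 135.083 m.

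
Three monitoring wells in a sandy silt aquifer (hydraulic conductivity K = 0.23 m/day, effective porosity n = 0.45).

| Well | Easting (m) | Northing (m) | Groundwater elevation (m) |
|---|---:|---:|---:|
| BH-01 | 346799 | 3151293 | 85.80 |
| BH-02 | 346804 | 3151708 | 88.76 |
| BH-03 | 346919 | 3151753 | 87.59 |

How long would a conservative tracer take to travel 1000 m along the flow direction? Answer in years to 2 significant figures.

Three-point gradient (reference BH-01): Δ to BH-02 = (5, 415, +2.96), Δ to BH-03 = (120, 460, +1.79).
∂h/∂x = -0.01303, ∂h/∂y = +0.007289 (det = -47500).
|∇h| = √(-0.01303² + 0.007289²) = 0.01493
Seepage velocity v = K·i/n = 0.23 × 0.01493 / 0.45 = 0.007631 m/day.
t = 1000 / 0.007631 = 1.31e+05 days = 359 years.

360 years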